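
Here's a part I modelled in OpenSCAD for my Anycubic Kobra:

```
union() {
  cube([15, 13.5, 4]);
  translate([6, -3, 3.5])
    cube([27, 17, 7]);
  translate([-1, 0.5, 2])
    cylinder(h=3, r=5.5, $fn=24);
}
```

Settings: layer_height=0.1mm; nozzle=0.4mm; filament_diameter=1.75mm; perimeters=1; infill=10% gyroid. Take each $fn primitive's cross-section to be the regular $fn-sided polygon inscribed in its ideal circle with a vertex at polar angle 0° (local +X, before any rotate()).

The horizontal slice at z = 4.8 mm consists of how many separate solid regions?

2

At z = 4.8 mm: the cube is absent (z outside [0, 4]); the cube at (6, -3) (footprint 27×17) is included at this height; the cylinder at (-1, 0.5): section is a regular 24-gon, circumradius r=5.5; Taking the union: the 2 present regions are separate (no shared area or edge), so areas and boundary lengths simply add and each stays a separate island — 2 connected regions. The result has 2 disconnected regions.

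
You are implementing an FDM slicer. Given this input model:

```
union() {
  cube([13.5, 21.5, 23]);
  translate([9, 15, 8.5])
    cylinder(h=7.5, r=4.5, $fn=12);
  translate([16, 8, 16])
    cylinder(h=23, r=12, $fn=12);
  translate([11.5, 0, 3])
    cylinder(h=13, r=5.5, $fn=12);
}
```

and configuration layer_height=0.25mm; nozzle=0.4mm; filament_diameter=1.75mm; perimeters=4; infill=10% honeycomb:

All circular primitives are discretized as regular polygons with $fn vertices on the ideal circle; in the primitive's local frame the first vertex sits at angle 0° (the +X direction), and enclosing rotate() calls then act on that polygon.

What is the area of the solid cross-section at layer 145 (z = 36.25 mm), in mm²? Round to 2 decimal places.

432.00 mm²

At z = 36.25 mm: the cube is absent (z outside [0, 23]); the cylinder at (9, 15) is not intersected at this z (z outside [8.5, 16]); the cylinder at (16, 8): section is a regular 12-gon, circumradius r=12 (area = (12/2)·12.000²·sin(360°/12) = 432.00 mm²); the cylinder at (11.5, 0) is absent (z outside [3, 16]); Merging all regions: only the r=12 cylinder at (16, 8) is present, so the union is just that shape — area = 432.00 mm². Overall, the cross-section is a single solid region. Net area = 432.00 mm².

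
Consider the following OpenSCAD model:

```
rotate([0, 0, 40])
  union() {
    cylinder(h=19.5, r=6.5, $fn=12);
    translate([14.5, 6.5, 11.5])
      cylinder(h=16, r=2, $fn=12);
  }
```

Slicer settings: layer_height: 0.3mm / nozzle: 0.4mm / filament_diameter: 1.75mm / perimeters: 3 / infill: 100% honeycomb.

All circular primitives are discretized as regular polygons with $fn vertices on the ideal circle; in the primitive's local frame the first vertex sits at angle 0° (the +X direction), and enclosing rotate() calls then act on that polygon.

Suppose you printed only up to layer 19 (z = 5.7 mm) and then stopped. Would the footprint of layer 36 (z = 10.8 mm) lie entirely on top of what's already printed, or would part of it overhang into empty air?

Compare the two slices. At z = 5.7: the r=6.5 cylinder gives a regular 12-gon of circumradius 6.5 (constant along its height) (area = (12/2)·6.500²·sin(360°/12) = 126.75 mm²); the cylinder at (14.5, 6.5) does not reach this height (z outside [11.5, 27.5]); Merging all regions: only the r=6.5 cylinder is present, so the union is just that shape — area = 126.75 mm²; (whole slice rotated 40° about Z — lengths, areas and connectivity unchanged). At z = 10.8: the r=6.5 cylinder contributes a regular 12-gon of circumradius 6.5 (area = (12/2)·6.500²·sin(360°/12) = 126.75 mm²); the cylinder at (14.5, 6.5) does not reach this height (z outside [11.5, 27.5]); Combining (union): only the r=6.5 cylinder is present, so the union is just that shape — area = 126.75 mm²; (rotated 40° about Z; rotation is an isometry so areas/perimeters/island counts are preserved). Checking containment: the cross-section at z = 10.8 is a subset of the cross-section at z = 5.7.

entirely on top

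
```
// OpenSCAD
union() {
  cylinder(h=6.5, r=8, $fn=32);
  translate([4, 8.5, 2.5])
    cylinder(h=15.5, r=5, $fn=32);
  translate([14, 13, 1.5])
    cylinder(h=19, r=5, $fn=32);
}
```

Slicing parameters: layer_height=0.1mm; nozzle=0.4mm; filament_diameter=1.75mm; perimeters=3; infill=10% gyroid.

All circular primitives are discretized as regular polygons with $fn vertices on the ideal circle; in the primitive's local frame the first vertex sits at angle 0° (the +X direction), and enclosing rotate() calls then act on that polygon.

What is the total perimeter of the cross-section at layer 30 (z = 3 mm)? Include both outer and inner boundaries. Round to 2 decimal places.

At z = 3 mm: the r=8 cylinder gives a regular 32-gon of circumradius 8 (constant along its height) (perimeter = 2·32·8.000·sin(180°/32) = 50.18 mm); the cylinder at (4, 8.5): section is a regular 32-gon, circumradius r=5 (perimeter = 2·32·5.000·sin(180°/32) = 31.37 mm); the r=5 cylinder at (14, 13) contributes a regular 32-gon of circumradius 5 (perimeter = 2·32·5.000·sin(180°/32) = 31.37 mm); Combining (union): the regions partially overlap (shared area 21.00 mm²), so the edge portions inside another operand are dropped and the merged outline is re-measured after clipping — boundary = 93.86 mm. Overall, the cross-section has 2 separate islands. Total boundary length (outer) = 93.86 mm.

93.86 mm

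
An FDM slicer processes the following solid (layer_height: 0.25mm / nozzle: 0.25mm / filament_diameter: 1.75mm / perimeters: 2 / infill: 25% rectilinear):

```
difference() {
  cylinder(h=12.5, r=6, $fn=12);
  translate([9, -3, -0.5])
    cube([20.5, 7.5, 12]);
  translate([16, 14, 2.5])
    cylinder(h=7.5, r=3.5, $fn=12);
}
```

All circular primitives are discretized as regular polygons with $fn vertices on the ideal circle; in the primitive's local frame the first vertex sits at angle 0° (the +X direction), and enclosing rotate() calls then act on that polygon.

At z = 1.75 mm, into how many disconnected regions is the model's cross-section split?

1

At z = 1.75 mm: the r=6 cylinder contributes a regular 12-gon of circumradius 6; the cube at (9, -3) (footprint 20.5×7.5) is included at this height; the cylinder at (16, 14) does not reach this height (z outside [2.5, 10]); Taking the first minus the rest: starting from the r=6 cylinder, the 20.5×7.5 cube at (9, -3) misses the remaining region (no effect) — 1 connected region. The result has 1 disconnected region.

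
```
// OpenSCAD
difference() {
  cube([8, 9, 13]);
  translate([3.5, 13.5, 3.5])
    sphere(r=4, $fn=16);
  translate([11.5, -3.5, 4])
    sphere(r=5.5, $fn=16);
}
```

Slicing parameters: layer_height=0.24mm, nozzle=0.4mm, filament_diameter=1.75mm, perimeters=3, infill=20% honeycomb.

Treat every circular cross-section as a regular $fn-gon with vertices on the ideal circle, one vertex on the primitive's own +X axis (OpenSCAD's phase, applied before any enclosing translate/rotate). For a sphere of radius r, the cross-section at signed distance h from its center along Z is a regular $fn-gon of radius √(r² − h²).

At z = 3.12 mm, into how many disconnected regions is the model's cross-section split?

1

At z = 3.12 mm: the cube (footprint 8×9) is included at this height; the r=4 sphere at (3.5, 13.5) slices to a regular 16-gon of circumradius 3.982 (√(r²−h²) with h=0.38 from center); the sphere at (11.5, -3.5): section is a regular 16-gon, circumradius = √(r²−h²) = √(5.5²−0.88²) = 5.429; After the difference (first − rest): starting from the 8×9 cube, the r=4 sphere at (3.5, 13.5) misses the remaining region (no effect); the r=5.5 sphere at (11.5, -3.5) partially overlaps it — only the 0.19 mm² overlap (of its 90.24 mm²) is removed, clipping the outline — 1 connected region. The result has 1 disconnected region.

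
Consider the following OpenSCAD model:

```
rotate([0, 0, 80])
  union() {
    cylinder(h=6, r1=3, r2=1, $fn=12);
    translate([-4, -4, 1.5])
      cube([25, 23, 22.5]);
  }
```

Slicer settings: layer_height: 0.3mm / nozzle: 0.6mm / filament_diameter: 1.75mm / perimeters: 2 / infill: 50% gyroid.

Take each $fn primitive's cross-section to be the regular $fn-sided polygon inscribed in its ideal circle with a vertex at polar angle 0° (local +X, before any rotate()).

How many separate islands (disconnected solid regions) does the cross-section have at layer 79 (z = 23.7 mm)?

At z = 23.7 mm: the cone is absent (z outside [0, 6]); the cube at (-4, -4) (footprint 25×23) is included at this height; Taking the union: only the 25×23 cube at (-4, -4) is present, so the union is just that shape — 1 connected region; (rotated 80° about Z; rotation is an isometry so areas/perimeters/island counts are preserved). Overall, the cross-section is a single solid region. Island count = 1.

1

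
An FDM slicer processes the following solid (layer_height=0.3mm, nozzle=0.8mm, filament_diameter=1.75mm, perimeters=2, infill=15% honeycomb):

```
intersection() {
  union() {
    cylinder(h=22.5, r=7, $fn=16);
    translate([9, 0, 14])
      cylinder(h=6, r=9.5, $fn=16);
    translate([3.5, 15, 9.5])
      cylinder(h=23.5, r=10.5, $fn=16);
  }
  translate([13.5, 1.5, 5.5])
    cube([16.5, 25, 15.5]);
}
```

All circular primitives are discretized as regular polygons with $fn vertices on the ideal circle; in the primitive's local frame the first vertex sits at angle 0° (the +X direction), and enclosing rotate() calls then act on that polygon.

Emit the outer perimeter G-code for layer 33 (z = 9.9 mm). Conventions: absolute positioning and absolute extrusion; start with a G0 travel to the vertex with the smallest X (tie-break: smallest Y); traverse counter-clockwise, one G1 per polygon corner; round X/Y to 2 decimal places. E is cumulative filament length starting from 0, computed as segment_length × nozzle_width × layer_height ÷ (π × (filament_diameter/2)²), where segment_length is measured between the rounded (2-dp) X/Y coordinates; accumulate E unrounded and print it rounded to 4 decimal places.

At z = 9.9 mm: the r=7 cylinder gives a regular 16-gon of circumradius 7 (constant along its height); the cylinder at (9, 0) is absent (z outside [14, 20]); the cylinder at (3.5, 15): section is a regular 16-gon, circumradius r=10.5; Combining (union): the regions partially overlap (shared area 9.66 mm²), so overlapping operands fuse into one piece — 1 connected region; the cube at (13.5, 1.5) is present — its section is the full 16.5×25 rectangle; Taking the intersection: the 16.5×25 cube at (13.5, 1.5) partially overlaps that combined region; clipping to the common part keeps 1.26 mm² — 1 connected region. The outline is a single polygon with 3 vertices. Extrusion per mm of travel: 0.8 × 0.3 / (π × 0.875²) = 0.099780. Accumulating E over each segment gives final E = 1.0116.

G0 X13.50 Y12.49 Z9.90
G1 X14.00 Y15.00 E0.2554
G1 X13.50 Y17.51 E0.5107
G1 X13.50 Y12.49 E1.0116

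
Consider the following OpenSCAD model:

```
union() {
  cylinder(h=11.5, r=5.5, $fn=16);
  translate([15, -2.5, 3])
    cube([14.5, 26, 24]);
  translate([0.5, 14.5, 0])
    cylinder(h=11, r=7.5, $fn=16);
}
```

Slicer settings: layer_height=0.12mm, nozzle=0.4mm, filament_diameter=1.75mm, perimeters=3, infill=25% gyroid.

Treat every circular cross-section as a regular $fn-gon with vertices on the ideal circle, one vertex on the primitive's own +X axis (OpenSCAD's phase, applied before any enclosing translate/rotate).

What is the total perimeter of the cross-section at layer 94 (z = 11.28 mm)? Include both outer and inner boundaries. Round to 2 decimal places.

115.34 mm

At z = 11.28 mm: the r=5.5 cylinder gives a regular 16-gon of circumradius 5.5 (constant along its height) (perimeter = 2·16·5.500·sin(180°/16) = 34.34 mm); the cube at (15, -2.5) is present — its section is the full 14.5×26 rectangle (perimeter 81.00 mm); the cylinder at (0.5, 14.5) is absent (z outside [0, 11]); Taking the union: the 2 present regions are separate (no shared area or edge), so areas and boundary lengths simply add and each stays a separate island — boundary = 115.34 mm. Overall, the cross-section has 2 separate islands. Total boundary length (outer) = 115.34 mm.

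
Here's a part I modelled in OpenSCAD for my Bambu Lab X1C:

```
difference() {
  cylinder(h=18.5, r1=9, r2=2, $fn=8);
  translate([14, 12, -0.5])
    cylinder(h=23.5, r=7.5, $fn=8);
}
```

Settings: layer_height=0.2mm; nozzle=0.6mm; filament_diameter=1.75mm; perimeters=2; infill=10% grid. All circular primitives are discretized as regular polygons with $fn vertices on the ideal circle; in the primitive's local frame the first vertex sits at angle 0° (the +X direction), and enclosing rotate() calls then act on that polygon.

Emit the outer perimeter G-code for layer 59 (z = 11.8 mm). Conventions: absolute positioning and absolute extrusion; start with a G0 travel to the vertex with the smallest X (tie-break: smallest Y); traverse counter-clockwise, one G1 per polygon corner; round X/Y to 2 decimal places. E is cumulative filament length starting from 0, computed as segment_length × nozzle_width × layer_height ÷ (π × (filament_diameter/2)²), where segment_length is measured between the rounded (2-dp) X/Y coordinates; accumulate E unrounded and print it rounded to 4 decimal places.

At z = 11.8 mm: the cone: at t=0.638 of its height the radius interpolates to r₁+(r₂−r₁)t = 4.535, giving a regular 8-gon of that circumradius; the r=7.5 cylinder at (14, 12) gives a regular 8-gon of circumradius 7.5 (constant along its height); Taking the first minus the rest: starting from the cone, the r=7.5 cylinder at (14, 12) misses the remaining region (no effect) — 1 connected region. The outline is a single polygon with 8 vertices. Extrusion per mm of travel: 0.6 × 0.2 / (π × 0.875²) = 0.049890. Accumulating E over each segment gives final E = 1.3868.

G0 X-4.54 Y0.00 Z11.80
G1 X-3.21 Y-3.21 E0.1733
G1 X0.00 Y-4.54 E0.3467
G1 X3.21 Y-3.21 E0.5200
G1 X4.54 Y0.00 E0.6934
G1 X3.21 Y3.21 E0.8667
G1 X0.00 Y4.54 E1.0401
G1 X-3.21 Y3.21 E1.2134
G1 X-4.54 Y0.00 E1.3868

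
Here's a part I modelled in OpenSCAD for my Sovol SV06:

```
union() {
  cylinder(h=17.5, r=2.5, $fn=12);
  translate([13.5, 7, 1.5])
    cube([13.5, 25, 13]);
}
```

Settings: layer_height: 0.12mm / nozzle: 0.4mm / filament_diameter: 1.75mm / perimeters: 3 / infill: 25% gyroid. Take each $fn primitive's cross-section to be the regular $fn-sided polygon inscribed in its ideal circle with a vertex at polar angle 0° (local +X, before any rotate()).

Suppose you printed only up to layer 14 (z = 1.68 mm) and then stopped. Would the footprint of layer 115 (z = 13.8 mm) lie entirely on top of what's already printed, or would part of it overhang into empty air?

Compare the two slices. At z = 1.68: the r=2.5 cylinder contributes a regular 12-gon of circumradius 2.5 (area = (12/2)·2.500²·sin(360°/12) = 18.75 mm²); the cube at (13.5, 7) is present — its section is the full 13.5×25 rectangle (area 337.50 mm²); Taking the union: the 2 present regions are separate (no shared area or edge), so areas and boundary lengths simply add and each stays a separate island — area = 356.25 mm². At z = 13.8: the r=2.5 cylinder gives a regular 12-gon of circumradius 2.5 (constant along its height) (area = (12/2)·2.500²·sin(360°/12) = 18.75 mm²); the cube at (13.5, 7) is present — its section is the full 13.5×25 rectangle (area 337.50 mm²); Taking the union: the 2 present regions are separate (no shared area or edge), so areas and boundary lengths simply add and each stays a separate island — area = 356.25 mm². Checking containment: the cross-section at z = 13.8 is a subset of the cross-section at z = 1.68.

entirely on top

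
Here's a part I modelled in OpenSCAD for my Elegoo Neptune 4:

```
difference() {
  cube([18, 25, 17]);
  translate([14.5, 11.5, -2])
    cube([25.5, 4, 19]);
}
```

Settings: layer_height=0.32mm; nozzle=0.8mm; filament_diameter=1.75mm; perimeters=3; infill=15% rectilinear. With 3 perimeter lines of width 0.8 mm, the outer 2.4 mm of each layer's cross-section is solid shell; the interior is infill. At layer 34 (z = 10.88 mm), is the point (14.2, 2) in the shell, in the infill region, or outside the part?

At z = 10.88 mm: the cube (footprint 18×25) is included at this height; the 25.5×4 cube at (14.5, 11.5) contributes its full rectangle; Subtracting the remaining from the first: starting from the 18×25 cube, the 25.5×4 cube at (14.5, 11.5) partially overlaps it — only the 14.00 mm² overlap (of its 102.00 mm²) is removed, clipping the outline — 1 connected region. Overall, the cross-section is a single solid region. The nearest boundary edge runs (18.00, 0.00)→(0.00, 0.00); distance from the point to it = 2.00 mm. The point is inside the cross-section, 2.00 mm from the nearest boundary — within the 2.4 mm shell band (3 × 0.8).

shell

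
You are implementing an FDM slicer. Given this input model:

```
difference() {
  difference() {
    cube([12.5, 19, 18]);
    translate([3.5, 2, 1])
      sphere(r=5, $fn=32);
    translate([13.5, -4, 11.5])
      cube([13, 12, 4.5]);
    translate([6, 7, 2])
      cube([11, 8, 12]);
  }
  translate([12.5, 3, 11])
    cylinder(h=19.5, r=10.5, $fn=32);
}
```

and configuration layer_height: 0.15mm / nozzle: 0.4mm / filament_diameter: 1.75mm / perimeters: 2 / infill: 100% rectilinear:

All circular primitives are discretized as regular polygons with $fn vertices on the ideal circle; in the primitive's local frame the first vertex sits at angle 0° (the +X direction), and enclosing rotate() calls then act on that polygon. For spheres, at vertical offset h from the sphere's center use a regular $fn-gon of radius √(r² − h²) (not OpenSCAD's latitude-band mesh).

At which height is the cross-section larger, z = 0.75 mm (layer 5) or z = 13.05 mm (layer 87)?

Layer 5 (z = 0.75): the cube is present — its section is the full 12.5×19 rectangle (area 237.50 mm²); the sphere at (3.5, 2): section is a regular 32-gon, circumradius = √(r²−h²) = √(5²−0.25²) = 4.994 (area = (32/2)·4.994²·sin(360°/32) = 77.84 mm²); the cube at (13.5, -4) does not reach this height (z outside [11.5, 16]); the cube at (6, 7) does not reach this height (z outside [2, 14]); Subtracting the remaining from the first: starting from the 12.5×19 cube (237.50 mm²), the r=5 sphere at (3.5, 2) partially overlaps it — only the 52.00 mm² overlap (of its 77.84 mm²) is removed, clipping the outline — area = 185.50 mm²; the cylinder at (12.5, 3) is absent (z outside [11, 30.5]); After the difference (first − rest): none of the subtracted shapes is present at this height, so the result so far is unchanged — area = 185.50 mm². So its area = 185.50 mm². Layer 87 (z = 13.05): the cube (footprint 12.5×19) is included at this height (area 237.50 mm²); the sphere at (3.5, 2) is not intersected at this z (|z−center|=12.050 > r=5); the 13×12 cube at (13.5, -4) contributes its full rectangle (area 156.00 mm²); the cube at (6, 7) is present — its section is the full 11×8 rectangle (area 88.00 mm²); Taking the first minus the rest: starting from the 12.5×19 cube (237.50 mm²), the 13×12 cube at (13.5, -4) misses the remaining region (no effect); the 11×8 cube at (6, 7) partially overlaps it — only the 52.00 mm² overlap (of its 88.00 mm²) is removed, clipping the outline — area = 185.50 mm²; the r=10.5 cylinder at (12.5, 3) gives a regular 32-gon of circumradius 10.5 (constant along its height) (area = (32/2)·10.500²·sin(360°/32) = 344.14 mm²); Subtracting the remaining from the first: starting from that combined region (185.50 mm²), the r=10.5 cylinder at (12.5, 3) partially overlaps it — only the 79.63 mm² overlap (of its 344.14 mm²) is removed, clipping the outline — area = 105.87 mm². So its area = 105.87 mm². Layer 5 is larger (185.50 vs 105.87 mm²).

layer 5 (z = 0.75 mm)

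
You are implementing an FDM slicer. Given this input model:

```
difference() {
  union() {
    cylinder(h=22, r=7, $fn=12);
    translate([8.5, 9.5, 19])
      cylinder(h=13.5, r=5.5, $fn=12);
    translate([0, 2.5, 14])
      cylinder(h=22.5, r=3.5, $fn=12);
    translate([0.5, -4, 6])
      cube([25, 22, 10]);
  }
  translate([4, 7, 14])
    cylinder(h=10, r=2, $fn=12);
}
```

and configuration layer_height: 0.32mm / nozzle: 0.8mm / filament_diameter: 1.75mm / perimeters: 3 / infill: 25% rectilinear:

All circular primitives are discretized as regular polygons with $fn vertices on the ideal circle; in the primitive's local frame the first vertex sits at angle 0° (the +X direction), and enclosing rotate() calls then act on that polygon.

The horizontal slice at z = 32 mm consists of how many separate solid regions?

2

At z = 32 mm: the cylinder is not intersected at this z (z outside [0, 22]); the cylinder at (8.5, 9.5): section is a regular 12-gon, circumradius r=5.5; the r=3.5 cylinder at (0, 2.5) contributes a regular 12-gon of circumradius 3.5; the cube at (0.5, -4) is absent (z outside [6, 16]); Combining (union): the 2 present regions are separate (no shared area or edge), so areas and boundary lengths simply add and each stays a separate island — 2 connected regions; the cylinder at (4, 7) is absent (z outside [14, 24]); Subtracting the remaining from the first: none of the subtracted shapes is present at this height, so that combined region is unchanged — 2 connected regions. The result has 2 disconnected regions.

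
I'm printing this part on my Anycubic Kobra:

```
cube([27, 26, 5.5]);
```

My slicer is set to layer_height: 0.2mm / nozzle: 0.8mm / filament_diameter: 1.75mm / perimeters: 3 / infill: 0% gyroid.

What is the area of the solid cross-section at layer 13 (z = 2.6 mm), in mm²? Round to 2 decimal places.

At z = 2.6 mm: the cube is present — its section is the full 27×26 rectangle (area 702.00 mm²). Overall, the cross-section is a single solid region. Net area = 702.00 mm².

702.00 mm²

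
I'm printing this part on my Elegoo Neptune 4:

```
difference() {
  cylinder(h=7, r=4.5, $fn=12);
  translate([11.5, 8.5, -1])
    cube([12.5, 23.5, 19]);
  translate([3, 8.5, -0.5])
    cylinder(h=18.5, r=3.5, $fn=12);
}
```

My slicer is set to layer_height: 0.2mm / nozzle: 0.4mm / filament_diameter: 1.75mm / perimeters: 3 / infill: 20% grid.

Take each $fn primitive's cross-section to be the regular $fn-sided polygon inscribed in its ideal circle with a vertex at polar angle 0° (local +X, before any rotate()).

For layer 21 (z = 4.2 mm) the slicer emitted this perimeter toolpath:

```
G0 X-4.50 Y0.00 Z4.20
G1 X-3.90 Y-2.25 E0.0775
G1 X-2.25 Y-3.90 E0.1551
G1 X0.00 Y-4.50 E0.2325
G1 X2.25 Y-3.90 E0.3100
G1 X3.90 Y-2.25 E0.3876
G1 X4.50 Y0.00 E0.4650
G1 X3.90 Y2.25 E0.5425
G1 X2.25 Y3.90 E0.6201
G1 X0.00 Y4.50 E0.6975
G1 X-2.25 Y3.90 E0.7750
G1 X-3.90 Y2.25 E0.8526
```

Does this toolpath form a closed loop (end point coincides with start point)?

no

Start point (G0): (-4.50, 0.00). End point (last G1): the path does not return to the start — open.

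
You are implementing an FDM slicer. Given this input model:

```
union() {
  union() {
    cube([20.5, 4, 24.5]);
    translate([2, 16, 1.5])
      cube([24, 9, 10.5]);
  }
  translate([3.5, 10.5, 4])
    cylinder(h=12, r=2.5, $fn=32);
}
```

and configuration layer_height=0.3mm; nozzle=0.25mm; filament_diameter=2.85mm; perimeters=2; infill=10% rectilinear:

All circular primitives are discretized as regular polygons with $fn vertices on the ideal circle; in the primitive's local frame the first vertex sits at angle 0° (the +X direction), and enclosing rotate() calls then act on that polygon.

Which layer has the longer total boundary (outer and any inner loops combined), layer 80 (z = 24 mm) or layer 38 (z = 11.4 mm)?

Layer 80 (z = 24): the 20.5×4 cube contributes its full rectangle (perimeter 49.00 mm); the cube at (2, 16) is absent (z outside [1.5, 12]); Combining (union): only the 20.5×4 cube is present, so the union is just that shape — boundary = 49.00 mm; the cylinder at (3.5, 10.5) is not intersected at this z (z outside [4, 16]); Combining (union): only the result so far is present, so the union is just that shape — boundary = 49.00 mm. So its perimeter = 49.00 mm. Layer 38 (z = 11.4): the cube (footprint 20.5×4) is included at this height (perimeter 49.00 mm); the 24×9 cube at (2, 16) contributes its full rectangle (perimeter 66.00 mm); Combining (union): the 2 present regions are separate (no shared area or edge), so areas and boundary lengths simply add and each stays a separate island — boundary = 115.00 mm; the r=2.5 cylinder at (3.5, 10.5) contributes a regular 32-gon of circumradius 2.5 (perimeter = 2·32·2.500·sin(180°/32) = 15.68 mm); Taking the union: the 2 present regions are separate (no shared area or edge), so areas and boundary lengths simply add and each stays a separate island — boundary = 130.68 mm. So its perimeter = 130.68 mm. Layer 38 is larger (130.68 vs 49.00 mm).

layer 38 (z = 11.4 mm)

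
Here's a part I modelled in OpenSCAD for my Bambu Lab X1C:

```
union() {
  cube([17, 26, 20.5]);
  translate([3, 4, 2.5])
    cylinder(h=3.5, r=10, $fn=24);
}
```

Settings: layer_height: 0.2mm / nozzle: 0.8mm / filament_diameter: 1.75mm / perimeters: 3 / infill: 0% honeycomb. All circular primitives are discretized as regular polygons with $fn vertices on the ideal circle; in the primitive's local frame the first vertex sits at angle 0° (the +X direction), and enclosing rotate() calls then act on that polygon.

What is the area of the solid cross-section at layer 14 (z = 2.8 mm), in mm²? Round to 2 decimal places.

At z = 2.8 mm: the cube is present — its section is the full 17×26 rectangle (area 442.00 mm²); the r=10 cylinder at (3, 4) contributes a regular 24-gon of circumradius 10 (area = (24/2)·10.000²·sin(360°/24) = 310.58 mm²); Merging all regions: the regions partially overlap — summed areas 752.58 mm² minus the doubly-counted overlap 157.69 mm² gives 594.89 mm² — area = 594.89 mm². Overall, the cross-section is a single solid region. Net area = 594.89 mm².

594.89 mm²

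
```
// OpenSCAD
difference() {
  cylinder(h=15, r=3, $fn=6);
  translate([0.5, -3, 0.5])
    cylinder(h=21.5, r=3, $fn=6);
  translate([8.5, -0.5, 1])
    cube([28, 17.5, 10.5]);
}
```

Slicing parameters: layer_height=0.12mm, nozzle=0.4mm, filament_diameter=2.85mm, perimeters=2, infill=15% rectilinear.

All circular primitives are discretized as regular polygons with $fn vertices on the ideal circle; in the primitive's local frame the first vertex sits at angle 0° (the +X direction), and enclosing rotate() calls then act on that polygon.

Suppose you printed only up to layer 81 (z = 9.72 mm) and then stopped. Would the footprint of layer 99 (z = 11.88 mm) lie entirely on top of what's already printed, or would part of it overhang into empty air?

entirely on top

Compare the two slices. At z = 9.72: the cylinder: section is a regular 6-gon, circumradius r=3 (area = (6/2)·3.000²·sin(360°/6) = 23.38 mm²); the cylinder at (0.5, -3): section is a regular 6-gon, circumradius r=3 (area = (6/2)·3.000²·sin(360°/6) = 23.38 mm²); the 28×17.5 cube at (8.5, -0.5) contributes its full rectangle (area 490.00 mm²); After the difference (first − rest): starting from the r=3 cylinder (23.38 mm²), the r=3 cylinder at (0.5, -3) partially overlaps it — only the 7.76 mm² overlap (of its 23.38 mm²) is removed, clipping the outline; the 28×17.5 cube at (8.5, -0.5) misses the remaining region (no effect) — area = 15.62 mm². At z = 11.88: the r=3 cylinder gives a regular 6-gon of circumradius 3 (constant along its height) (area = (6/2)·3.000²·sin(360°/6) = 23.38 mm²); the r=3 cylinder at (0.5, -3) contributes a regular 6-gon of circumradius 3 (area = (6/2)·3.000²·sin(360°/6) = 23.38 mm²); the cube at (8.5, -0.5) does not reach this height (z outside [1, 11.5]); Subtracting the remaining from the first: starting from the r=3 cylinder (23.38 mm²), the r=3 cylinder at (0.5, -3) partially overlaps it — only the 7.76 mm² overlap (of its 23.38 mm²) is removed, clipping the outline — area = 15.62 mm². Checking containment: the cross-section at z = 11.88 is a subset of the cross-section at z = 9.72.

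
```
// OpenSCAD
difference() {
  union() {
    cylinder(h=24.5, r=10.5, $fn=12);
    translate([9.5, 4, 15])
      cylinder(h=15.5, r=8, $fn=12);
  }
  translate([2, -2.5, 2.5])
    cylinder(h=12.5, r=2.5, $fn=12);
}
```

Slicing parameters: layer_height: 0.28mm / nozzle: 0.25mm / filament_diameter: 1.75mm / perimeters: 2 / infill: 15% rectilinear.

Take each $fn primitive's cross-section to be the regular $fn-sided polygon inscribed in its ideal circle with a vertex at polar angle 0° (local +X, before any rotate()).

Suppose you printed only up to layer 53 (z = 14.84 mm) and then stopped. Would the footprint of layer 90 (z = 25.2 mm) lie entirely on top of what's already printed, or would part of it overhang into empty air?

Compare the two slices. At z = 14.84: the r=10.5 cylinder contributes a regular 12-gon of circumradius 10.5 (area = (12/2)·10.500²·sin(360°/12) = 330.75 mm²); the cylinder at (9.5, 4) is absent (z outside [15, 30.5]); Merging all regions: only the r=10.5 cylinder is present, so the union is just that shape — area = 330.75 mm²; the cylinder at (2, -2.5): section is a regular 12-gon, circumradius r=2.5 (area = (12/2)·2.500²·sin(360°/12) = 18.75 mm²); After the difference (first − rest): starting from that combined region (330.75 mm²), the r=2.5 cylinder at (2, -2.5) lies wholly inside it (removes its full 18.75 mm² and its 15.53 mm outline becomes a hole wall) — area = 312.00 mm². At z = 25.2: the cylinder is not intersected at this z (z outside [0, 24.5]); the r=8 cylinder at (9.5, 4) contributes a regular 12-gon of circumradius 8 (area = (12/2)·8.000²·sin(360°/12) = 192.00 mm²); Taking the union: only the r=8 cylinder at (9.5, 4) is present, so the union is just that shape — area = 192.00 mm²; the cylinder at (2, -2.5) is absent (z outside [2.5, 15]); Taking the first minus the rest: none of the subtracted shapes is present at this height, so the result so far is unchanged — area = 192.00 mm². Checking containment: at z = 25.2 the cross-section extends beyond the z = 14.84 cross-section by about 112.85 mm².

part overhangs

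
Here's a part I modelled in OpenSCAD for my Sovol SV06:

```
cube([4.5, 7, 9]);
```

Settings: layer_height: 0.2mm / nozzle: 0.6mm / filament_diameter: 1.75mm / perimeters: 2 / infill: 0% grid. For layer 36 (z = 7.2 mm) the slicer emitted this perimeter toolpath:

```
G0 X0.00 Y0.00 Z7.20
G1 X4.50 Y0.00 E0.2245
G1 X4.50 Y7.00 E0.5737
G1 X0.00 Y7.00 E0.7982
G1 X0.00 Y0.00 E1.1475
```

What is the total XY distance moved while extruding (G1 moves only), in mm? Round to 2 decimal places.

Sum the Euclidean lengths of each G1 segment: total = 23.00 mm.

23.00 mm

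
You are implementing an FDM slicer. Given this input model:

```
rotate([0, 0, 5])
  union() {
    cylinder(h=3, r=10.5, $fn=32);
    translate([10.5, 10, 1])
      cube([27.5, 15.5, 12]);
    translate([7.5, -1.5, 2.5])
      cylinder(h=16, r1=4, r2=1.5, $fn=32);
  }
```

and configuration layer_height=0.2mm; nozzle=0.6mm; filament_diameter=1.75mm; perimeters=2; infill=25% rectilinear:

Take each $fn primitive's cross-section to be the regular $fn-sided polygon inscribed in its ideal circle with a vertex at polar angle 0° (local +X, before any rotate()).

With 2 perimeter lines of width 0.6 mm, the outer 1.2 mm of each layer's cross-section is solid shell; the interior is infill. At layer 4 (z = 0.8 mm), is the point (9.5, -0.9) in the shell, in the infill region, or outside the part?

At z = 0.8 mm: the cylinder: section is a regular 32-gon, circumradius r=10.5; the cube at (10.5, 10) is absent (z outside [1, 13]); the cone at (7.5, -1.5) is absent (z outside [2.5, 18.5]); Taking the union: only the r=10.5 cylinder is present, so the union is just that shape — 1 connected region; (rotated 5° about Z; rotation is an isometry so areas/perimeters/island counts are preserved). Overall, the cross-section is a single solid region. Undo the 5° rotation: the query point maps to (9.385, -1.725) in the un-rotated model frame. The nearest boundary edge runs (10.30, -2.05)→(10.50, 0.00); distance from the point to it = 0.94 mm. The point is inside the cross-section, 0.94 mm from the nearest boundary — within the 1.2 mm shell band (2 × 0.6).

shell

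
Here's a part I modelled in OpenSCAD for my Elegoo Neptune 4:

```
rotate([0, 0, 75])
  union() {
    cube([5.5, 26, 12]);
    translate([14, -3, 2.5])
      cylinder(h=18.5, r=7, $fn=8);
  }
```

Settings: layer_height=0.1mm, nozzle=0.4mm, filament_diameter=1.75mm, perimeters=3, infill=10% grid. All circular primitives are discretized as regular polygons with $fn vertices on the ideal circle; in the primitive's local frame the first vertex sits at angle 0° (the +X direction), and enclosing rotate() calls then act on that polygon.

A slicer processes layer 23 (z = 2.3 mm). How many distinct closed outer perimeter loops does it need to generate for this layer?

At z = 2.3 mm: the 5.5×26 cube contributes its full rectangle; the cylinder at (14, -3) is absent (z outside [2.5, 21]); Merging all regions: only the 5.5×26 cube is present, so the union is just that shape — 1 connected region; (rotated 75° about Z; rotation is an isometry so areas/perimeters/island counts are preserved). The result has 1 disconnected region.

1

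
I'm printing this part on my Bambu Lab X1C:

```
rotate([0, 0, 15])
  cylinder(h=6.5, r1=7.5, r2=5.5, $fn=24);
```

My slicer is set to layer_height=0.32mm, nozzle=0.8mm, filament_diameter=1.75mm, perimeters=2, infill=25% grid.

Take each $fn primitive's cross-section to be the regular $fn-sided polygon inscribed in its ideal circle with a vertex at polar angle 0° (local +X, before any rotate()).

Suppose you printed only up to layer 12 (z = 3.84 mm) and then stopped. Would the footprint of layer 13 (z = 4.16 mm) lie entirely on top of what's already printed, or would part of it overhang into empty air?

Compare the two slices. At z = 3.84: the cone contributes a regular 24-gon of circumradius 6.318 (interpolated between r1=7.5 and r2=5.5 at t=0.591) (area = (24/2)·6.318²·sin(360°/24) = 123.99 mm²); (whole slice rotated 15° about Z — lengths, areas and connectivity unchanged). At z = 4.16: the cone contributes a regular 24-gon of circumradius 6.220 (interpolated between r1=7.5 and r2=5.5 at t=0.640) (area = (24/2)·6.220²·sin(360°/24) = 120.16 mm²); (rotated 15° about Z; rotation is an isometry so areas/perimeters/island counts are preserved). Checking containment: the cross-section at z = 4.16 is a subset of the cross-section at z = 3.84.

entirely on top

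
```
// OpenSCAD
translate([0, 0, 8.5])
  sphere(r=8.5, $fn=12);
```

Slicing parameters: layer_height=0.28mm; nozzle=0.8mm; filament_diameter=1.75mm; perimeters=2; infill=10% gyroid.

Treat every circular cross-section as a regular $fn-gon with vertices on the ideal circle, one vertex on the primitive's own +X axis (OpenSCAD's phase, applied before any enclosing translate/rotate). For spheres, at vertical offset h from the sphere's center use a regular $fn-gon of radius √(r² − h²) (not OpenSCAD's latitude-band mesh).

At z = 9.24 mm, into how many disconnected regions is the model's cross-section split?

1

At z = 9.24 mm: the sphere: section is a regular 12-gon, circumradius = √(r²−h²) = √(8.5²−0.74²) = 8.468. The result has 1 disconnected region.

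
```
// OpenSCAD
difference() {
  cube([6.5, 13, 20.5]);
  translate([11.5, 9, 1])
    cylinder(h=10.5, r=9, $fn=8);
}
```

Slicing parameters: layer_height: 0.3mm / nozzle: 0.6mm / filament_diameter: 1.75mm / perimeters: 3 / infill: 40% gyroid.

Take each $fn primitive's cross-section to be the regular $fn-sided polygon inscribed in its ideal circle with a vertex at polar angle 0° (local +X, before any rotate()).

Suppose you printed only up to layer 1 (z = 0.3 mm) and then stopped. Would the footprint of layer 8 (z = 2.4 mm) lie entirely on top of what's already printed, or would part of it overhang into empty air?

entirely on top

Compare the two slices. At z = 0.3: the 6.5×13 cube contributes its full rectangle (area 84.50 mm²); the cylinder at (11.5, 9) does not reach this height (z outside [1, 11.5]); After the difference (first − rest): none of the subtracted shapes is present at this height, so the 6.5×13 cube is unchanged — area = 84.50 mm². At z = 2.4: the cube (footprint 6.5×13) is included at this height (area 84.50 mm²); the r=9 cylinder at (11.5, 9) contributes a regular 8-gon of circumradius 9 (area = (8/2)·9.000²·sin(360°/8) = 229.10 mm²); After the difference (first − rest): starting from the 6.5×13 cube (84.50 mm²), the r=9 cylinder at (11.5, 9) partially overlaps it — only the 30.14 mm² overlap (of its 229.10 mm²) is removed, clipping the outline — area = 54.36 mm². Checking containment: the cross-section at z = 2.4 is a subset of the cross-section at z = 0.3.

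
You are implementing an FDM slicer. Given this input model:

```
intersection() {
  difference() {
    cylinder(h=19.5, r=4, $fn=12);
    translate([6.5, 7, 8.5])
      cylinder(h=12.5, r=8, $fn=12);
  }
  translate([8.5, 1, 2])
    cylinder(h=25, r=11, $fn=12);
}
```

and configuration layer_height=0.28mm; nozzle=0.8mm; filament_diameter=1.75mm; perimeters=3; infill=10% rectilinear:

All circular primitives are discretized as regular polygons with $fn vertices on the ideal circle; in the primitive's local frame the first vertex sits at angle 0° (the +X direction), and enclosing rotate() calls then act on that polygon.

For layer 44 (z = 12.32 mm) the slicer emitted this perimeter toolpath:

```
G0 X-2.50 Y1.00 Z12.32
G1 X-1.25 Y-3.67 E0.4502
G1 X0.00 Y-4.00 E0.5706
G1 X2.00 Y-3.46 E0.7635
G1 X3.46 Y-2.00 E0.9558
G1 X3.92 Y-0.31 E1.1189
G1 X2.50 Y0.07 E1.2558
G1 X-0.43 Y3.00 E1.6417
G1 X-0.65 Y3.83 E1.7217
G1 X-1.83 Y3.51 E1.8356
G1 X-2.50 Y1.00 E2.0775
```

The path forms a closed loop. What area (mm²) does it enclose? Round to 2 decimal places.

Apply the shoelace formula to the sequence of (X, Y) vertices; enclosed area = 29.36 mm².

29.36 mm²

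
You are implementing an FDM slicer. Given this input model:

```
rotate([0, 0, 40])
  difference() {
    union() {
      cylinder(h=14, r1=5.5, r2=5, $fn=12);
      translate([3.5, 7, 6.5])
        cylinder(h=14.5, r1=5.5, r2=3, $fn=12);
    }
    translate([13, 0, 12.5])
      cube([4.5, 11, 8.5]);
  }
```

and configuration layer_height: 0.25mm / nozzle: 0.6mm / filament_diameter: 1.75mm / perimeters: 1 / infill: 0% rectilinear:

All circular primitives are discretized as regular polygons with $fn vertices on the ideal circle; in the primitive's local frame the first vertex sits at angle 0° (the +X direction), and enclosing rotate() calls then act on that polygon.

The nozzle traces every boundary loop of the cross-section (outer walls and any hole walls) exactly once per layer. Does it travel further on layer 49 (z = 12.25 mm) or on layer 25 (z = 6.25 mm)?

Layer 49 (z = 12.25): the cone: at t=0.875 of its height the radius interpolates to r₁+(r₂−r₁)t = 5.062, giving a regular 12-gon of that circumradius (perimeter = 2·12·5.062·sin(180°/12) = 31.45 mm); the cone at (3.5, 7) contributes a regular 12-gon of circumradius 4.509 (interpolated between r1=5.5 and r2=3 at t=0.397) (perimeter = 2·12·4.509·sin(180°/12) = 28.01 mm); Merging all regions: the regions partially overlap (shared area 5.34 mm²), so the edge portions inside another operand are dropped and the merged outline is re-measured after clipping — boundary = 48.33 mm; the cube at (13, 0) is not intersected at this z (z outside [12.5, 21]); After the difference (first − rest): none of the subtracted shapes is present at this height, so the result so far is unchanged — boundary = 48.33 mm; (rotated 40° about Z; rotation is an isometry so areas/perimeters/island counts are preserved). So its perimeter = 48.33 mm. Layer 25 (z = 6.25): the cone contributes a regular 12-gon of circumradius 5.277 (interpolated between r1=5.5 and r2=5 at t=0.446) (perimeter = 2·12·5.277·sin(180°/12) = 32.78 mm); the cone at (3.5, 7) is not intersected at this z (z outside [6.5, 21]); Combining (union): only the cone is present, so the union is just that shape — boundary = 32.78 mm; the cube at (13, 0) does not reach this height (z outside [12.5, 21]); After the difference (first − rest): none of the subtracted shapes is present at this height, so the result so far is unchanged — boundary = 32.78 mm; (whole slice rotated 40° about Z — lengths, areas and connectivity unchanged). So its perimeter = 32.78 mm. Layer 49 is larger (48.33 vs 32.78 mm).

layer 49 (z = 12.25 mm)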